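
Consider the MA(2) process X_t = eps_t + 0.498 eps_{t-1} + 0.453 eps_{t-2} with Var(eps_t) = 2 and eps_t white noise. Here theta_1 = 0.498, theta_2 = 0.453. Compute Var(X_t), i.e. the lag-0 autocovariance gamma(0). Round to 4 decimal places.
\gamma(0) = 2.9064

For an MA(q) process X_t = eps_t + sum_i theta_i eps_{t-i} with
Var(eps_t) = sigma^2, the variance is
  gamma(0) = sigma^2 * (1 + sum_i theta_i^2).
  sum_i theta_i^2 = (0.498)^2 + (0.453)^2 = 0.248004 + 0.205209 = 0.453213.
  gamma(0) = 2 * (1 + 0.453213) = 2 * 1.453213 = 2.906426, which rounds to 2.9064.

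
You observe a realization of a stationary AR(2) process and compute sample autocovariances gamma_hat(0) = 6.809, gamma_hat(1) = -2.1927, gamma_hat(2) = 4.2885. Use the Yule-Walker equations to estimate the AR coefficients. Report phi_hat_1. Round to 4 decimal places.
\hat\phi_{1} = -0.1330

The Yule-Walker equations for an AR(p) process read, in matrix form,
  Gamma_p phi = r_p,   with   (Gamma_p)_{ij} = gamma(|i - j|),
                       (r_p)_i = gamma(i),   i,j = 1..p.
Substitute the sample gammas (Toeplitz matrix and right-hand side of size 2):
  Gamma_p = [[6.809, -2.1927], [-2.1927, 6.809]]
  r_p     = [-2.1927, 4.2885]
Written out:
  6.809 phi_1 - 2.1927 phi_2 = -2.1927
  -2.1927 phi_1 + 6.809 phi_2 = 4.2885
Solve by Cramer's rule:
  det = gamma(0)^2 - gamma(1)^2 = (6.809)^2 - (-2.1927)^2 = 46.362481 - 4.80793329 = 41.55454771
  phi_hat_1 = [gamma(1) gamma(0) - gamma(1) gamma(2)] / det = [(-2.1927)(6.809) - (-2.1927)(4.2885)] / 41.55454771 = -5.52670035 / 41.55454771 = -0.133
  phi_hat_2 = [gamma(0) gamma(2) - gamma(1)^2] / det = [(6.809)(4.2885) - (-2.1927)^2] / 41.55454771 = 24.39246321 / 41.55454771 = 0.587
So phi_hat = [-0.1330, 0.5870].
Therefore phi_hat_1 = -0.1330.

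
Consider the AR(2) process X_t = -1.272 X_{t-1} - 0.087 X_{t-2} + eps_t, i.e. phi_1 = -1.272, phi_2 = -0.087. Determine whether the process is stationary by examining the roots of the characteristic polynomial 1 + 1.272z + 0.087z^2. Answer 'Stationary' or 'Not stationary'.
\text{Not stationary}

The AR(p) characteristic polynomial is P(z) = 1 + 1.272z + 0.087z^2.
Stationarity requires all roots to lie outside the unit circle, i.e. |z| > 1 for every root.
Set 1 + (1.272) z + (0.087) z^2 = 0, i.e. a z^2 + b z + c = 0 with a = 0.087, b = 1.272, c = 1.
Discriminant D = b^2 - 4ac = (1.272)^2 - 4*(0.087)*1 = 1.617984 - (0.348) = 1.269984.
D >= 0, so the roots are real: z = (-b +/- sqrt(D)) / (2a) = (-1.272 +/- 1.126936) / (0.174).
  z_1 = (-1.272 + 1.126936) / (0.174) = -0.8337,   |z_1| = 0.8337.
  z_2 = (-1.272 - 1.126936) / (0.174) = -13.787,   |z_2| = 13.787.
Moduli of all roots: 0.8337, 13.7870.
All moduli strictly greater than 1? No.
Verdict: Not stationary.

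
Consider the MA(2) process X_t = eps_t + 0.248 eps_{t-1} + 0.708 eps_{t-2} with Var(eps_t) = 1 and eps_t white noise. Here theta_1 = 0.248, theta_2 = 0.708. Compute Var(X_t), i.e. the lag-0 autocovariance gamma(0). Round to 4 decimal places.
\gamma(0) = 1.5628

For an MA(q) process X_t = eps_t + sum_i theta_i eps_{t-i} with
Var(eps_t) = sigma^2, the variance is
  gamma(0) = sigma^2 * (1 + sum_i theta_i^2).
  sum_i theta_i^2 = (0.248)^2 + (0.708)^2 = 0.061504 + 0.501264 = 0.562768.
  gamma(0) = 1 * (1 + 0.562768) = 1 * 1.562768 = 1.562768, which rounds to 1.5628.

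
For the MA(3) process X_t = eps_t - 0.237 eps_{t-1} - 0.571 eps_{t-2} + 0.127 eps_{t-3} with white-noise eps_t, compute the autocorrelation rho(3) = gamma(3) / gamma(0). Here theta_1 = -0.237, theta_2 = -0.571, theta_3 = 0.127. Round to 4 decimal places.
\rho(3) = 0.0908

For an MA(q) process with theta_0 = 1, the autocovariance is
  gamma(k) = sigma^2 * sum_{i=0..q-k} theta_i * theta_{i+k},
and rho(k) = gamma(k) / gamma(0). Sigma^2 cancels.
  numerator   = (1)*(0.127) = 0.127.
  denominator = (1)^2 + (-0.237)^2 + (-0.571)^2 + (0.127)^2 = 1.398339.
  rho(3) = 0.127 / 1.398339 = 0.0908.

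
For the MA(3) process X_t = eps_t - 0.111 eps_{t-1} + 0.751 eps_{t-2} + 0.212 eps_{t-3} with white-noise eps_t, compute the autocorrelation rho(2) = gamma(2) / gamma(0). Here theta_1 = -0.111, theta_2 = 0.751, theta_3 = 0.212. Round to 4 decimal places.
\rho(2) = 0.4487

For an MA(q) process with theta_0 = 1, the autocovariance is
  gamma(k) = sigma^2 * sum_{i=0..q-k} theta_i * theta_{i+k},
and rho(k) = gamma(k) / gamma(0). Sigma^2 cancels.
  numerator   = (1)*(0.751) + (-0.111)*(0.212) = 0.727468.
  denominator = (1)^2 + (-0.111)^2 + (0.751)^2 + (0.212)^2 = 1.621266.
  rho(2) = 0.727468 / 1.621266 = 0.4487.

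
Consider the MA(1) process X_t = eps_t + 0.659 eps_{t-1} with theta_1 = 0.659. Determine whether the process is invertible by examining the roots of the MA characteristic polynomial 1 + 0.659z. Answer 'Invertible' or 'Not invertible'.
\text{Invertible}

The MA(q) characteristic polynomial is P(z) = 1 + 0.659z.
Invertibility requires all roots to lie outside the unit circle, i.e. |z| > 1 for every root.
This is linear in z: 1 + (0.659) z = 0  =>  z = -1/(0.659) = -1.517451,  |z| = 1.517451.
Moduli of all roots: 1.5175.
All moduli strictly greater than 1? Yes.
Verdict: Invertible.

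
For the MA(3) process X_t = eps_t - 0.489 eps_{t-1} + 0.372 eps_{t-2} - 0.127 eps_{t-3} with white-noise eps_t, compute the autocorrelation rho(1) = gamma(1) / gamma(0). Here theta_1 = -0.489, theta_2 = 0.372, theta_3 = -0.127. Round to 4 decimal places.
\rho(1) = -0.5153

For an MA(q) process with theta_0 = 1, the autocovariance is
  gamma(k) = sigma^2 * sum_{i=0..q-k} theta_i * theta_{i+k},
and rho(k) = gamma(k) / gamma(0). Sigma^2 cancels.
  numerator   = (1)*(-0.489) + (-0.489)*(0.372) + (0.372)*(-0.127) = -0.718152.
  denominator = (1)^2 + (-0.489)^2 + (0.372)^2 + (-0.127)^2 = 1.393634.
  rho(1) = -0.718152 / 1.393634 = -0.5153.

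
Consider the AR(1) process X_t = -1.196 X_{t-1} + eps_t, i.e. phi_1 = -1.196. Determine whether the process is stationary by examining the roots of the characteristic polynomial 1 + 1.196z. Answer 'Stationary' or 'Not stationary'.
\text{Not stationary}

The AR(p) characteristic polynomial is P(z) = 1 + 1.196z.
Stationarity requires all roots to lie outside the unit circle, i.e. |z| > 1 for every root.
This is linear in z: 1 + (1.196) z = 0  =>  z = -1/(1.196) = -0.83612,  |z| = 0.83612.
Moduli of all roots: 0.8361.
All moduli strictly greater than 1? No.
Verdict: Not stationary.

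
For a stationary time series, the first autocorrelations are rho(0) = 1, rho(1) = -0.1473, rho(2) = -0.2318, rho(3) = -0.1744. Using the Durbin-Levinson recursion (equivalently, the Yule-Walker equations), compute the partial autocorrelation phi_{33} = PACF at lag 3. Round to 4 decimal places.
\phi_{33} = -0.2800

The PACF at lag k is phi_{kk}, the last component of the solution
to the Yule-Walker system G_k phi = r_k where
  (G_k)_{ij} = rho(|i - j|), (r_k)_i = rho(i), i,j = 1..k.
Equivalently, Durbin-Levinson gives phi_{kk} iteratively:
  phi_{11} = rho(1)
  phi_{kk} = [rho(k) - sum_{j=1..k-1} phi_{k-1,j} rho(k-j)]
            / [1 - sum_{j=1..k-1} phi_{k-1,j} rho(j)],
  phi_{k,j} = phi_{k-1,j} - phi_{kk} phi_{k-1,k-j},  j = 1..k-1.
Step k = 1:
  phi_11 = rho(1) = -0.1473.
Step k = 2:
  phi_22 = [rho(2) - phi_11 rho(1)] / [1 - phi_11 rho(1)] = [-0.2318 - (-0.1473)(-0.1473)] / [1 - (-0.1473)(-0.1473)]
         = -0.25349729 / 0.97830271 = -0.259119.
  Update: phi_21 = phi_11 - phi_22 phi_11 = -0.1473 - (-0.259119)(-0.1473) = -0.185468.
Step k = 3:
  phi_33 = [rho(3) - phi_21 rho(2) - phi_22 rho(1)] / [1 - phi_21 rho(1) - phi_22 rho(2)]
    numerator   = -0.1744 - (-0.185468)(-0.2318) - (-0.259119)(-0.1473) = -0.25555985
    denominator = 1 - (-0.185468)(-0.1473) - (-0.259119)(-0.2318) = 0.91261662
  phi_33 = -0.25555985 / 0.91261662 = -0.28.
Therefore phi_{33} = -0.2800.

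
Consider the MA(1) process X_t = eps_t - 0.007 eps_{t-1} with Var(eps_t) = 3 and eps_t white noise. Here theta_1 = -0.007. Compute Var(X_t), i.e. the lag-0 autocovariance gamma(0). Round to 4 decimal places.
\gamma(0) = 3.0001

For an MA(q) process X_t = eps_t + sum_i theta_i eps_{t-i} with
Var(eps_t) = sigma^2, the variance is
  gamma(0) = sigma^2 * (1 + sum_i theta_i^2).
  sum_i theta_i^2 = (-0.007)^2 = 0.000049.
  gamma(0) = 3 * (1 + 0.000049) = 3 * 1.000049 = 3.000147, which rounds to 3.0001.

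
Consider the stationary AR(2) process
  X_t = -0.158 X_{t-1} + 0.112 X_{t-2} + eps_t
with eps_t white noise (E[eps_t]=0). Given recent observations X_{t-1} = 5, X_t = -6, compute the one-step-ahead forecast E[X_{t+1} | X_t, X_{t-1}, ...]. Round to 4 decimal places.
E[X_{t+1} \mid \mathcal F_t] = 1.5080

For an AR(p) model X_t = c + sum_i phi_i X_{t-i} + eps_t, the
one-step-ahead conditional mean is
  E[X_{t+1} | X_t, ...] = c + sum_i phi_i X_{t+1-i}.
Substitute known values:
  E[X_{t+1} | ...] = (-0.158) * (-6) + (0.112) * (5)
                   = 1.5080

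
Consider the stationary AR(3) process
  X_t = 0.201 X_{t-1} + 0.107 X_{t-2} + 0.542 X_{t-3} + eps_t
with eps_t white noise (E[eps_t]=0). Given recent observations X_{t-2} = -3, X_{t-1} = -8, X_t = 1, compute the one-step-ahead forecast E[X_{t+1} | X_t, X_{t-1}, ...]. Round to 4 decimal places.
E[X_{t+1} \mid \mathcal F_t] = -2.2810

For an AR(p) model X_t = c + sum_i phi_i X_{t-i} + eps_t, the
one-step-ahead conditional mean is
  E[X_{t+1} | X_t, ...] = c + sum_i phi_i X_{t+1-i}.
Substitute known values:
  E[X_{t+1} | ...] = (0.201) * (1) + (0.107) * (-8) + (0.542) * (-3)
                   = -2.2810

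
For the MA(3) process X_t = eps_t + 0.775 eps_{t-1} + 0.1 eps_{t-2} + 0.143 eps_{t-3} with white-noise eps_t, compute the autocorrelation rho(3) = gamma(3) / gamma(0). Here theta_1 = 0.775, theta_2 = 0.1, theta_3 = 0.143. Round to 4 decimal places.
\rho(3) = 0.0877

For an MA(q) process with theta_0 = 1, the autocovariance is
  gamma(k) = sigma^2 * sum_{i=0..q-k} theta_i * theta_{i+k},
and rho(k) = gamma(k) / gamma(0). Sigma^2 cancels.
  numerator   = (1)*(0.143) = 0.143.
  denominator = (1)^2 + (0.775)^2 + (0.1)^2 + (0.143)^2 = 1.631074.
  rho(3) = 0.143 / 1.631074 = 0.0877.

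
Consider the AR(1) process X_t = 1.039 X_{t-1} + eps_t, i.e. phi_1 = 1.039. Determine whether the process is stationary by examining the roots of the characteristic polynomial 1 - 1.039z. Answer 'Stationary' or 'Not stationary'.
\text{Not stationary}

The AR(p) characteristic polynomial is P(z) = 1 - 1.039z.
Stationarity requires all roots to lie outside the unit circle, i.e. |z| > 1 for every root.
This is linear in z: 1 + (-1.039) z = 0  =>  z = -1/(-1.039) = 0.962464,  |z| = 0.962464.
Moduli of all roots: 0.9625.
All moduli strictly greater than 1? No.
Verdict: Not stationary.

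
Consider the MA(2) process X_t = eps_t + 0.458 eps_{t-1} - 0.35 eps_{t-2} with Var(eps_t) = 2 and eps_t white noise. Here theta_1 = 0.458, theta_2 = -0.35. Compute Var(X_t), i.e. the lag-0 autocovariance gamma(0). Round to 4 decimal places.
\gamma(0) = 2.6645

For an MA(q) process X_t = eps_t + sum_i theta_i eps_{t-i} with
Var(eps_t) = sigma^2, the variance is
  gamma(0) = sigma^2 * (1 + sum_i theta_i^2).
  sum_i theta_i^2 = (0.458)^2 + (-0.35)^2 = 0.209764 + 0.1225 = 0.332264.
  gamma(0) = 2 * (1 + 0.332264) = 2 * 1.332264 = 2.664528, which rounds to 2.6645.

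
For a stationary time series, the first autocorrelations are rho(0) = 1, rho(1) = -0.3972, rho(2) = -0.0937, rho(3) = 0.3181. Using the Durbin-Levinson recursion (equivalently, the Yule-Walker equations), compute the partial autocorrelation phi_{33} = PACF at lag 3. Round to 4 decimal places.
\phi_{33} = 0.1971

The PACF at lag k is phi_{kk}, the last component of the solution
to the Yule-Walker system G_k phi = r_k where
  (G_k)_{ij} = rho(|i - j|), (r_k)_i = rho(i), i,j = 1..k.
Equivalently, Durbin-Levinson gives phi_{kk} iteratively:
  phi_{11} = rho(1)
  phi_{kk} = [rho(k) - sum_{j=1..k-1} phi_{k-1,j} rho(k-j)]
            / [1 - sum_{j=1..k-1} phi_{k-1,j} rho(j)],
  phi_{k,j} = phi_{k-1,j} - phi_{kk} phi_{k-1,k-j},  j = 1..k-1.
Step k = 1:
  phi_11 = rho(1) = -0.3972.
Step k = 2:
  phi_22 = [rho(2) - phi_11 rho(1)] / [1 - phi_11 rho(1)] = [-0.0937 - (-0.3972)(-0.3972)] / [1 - (-0.3972)(-0.3972)]
         = -0.25146784 / 0.84223216 = -0.298573.
  Update: phi_21 = phi_11 - phi_22 phi_11 = -0.3972 - (-0.298573)(-0.3972) = -0.515793.
Step k = 3:
  phi_33 = [rho(3) - phi_21 rho(2) - phi_22 rho(1)] / [1 - phi_21 rho(1) - phi_22 rho(2)]
    numerator   = 0.3181 - (-0.515793)(-0.0937) - (-0.298573)(-0.3972) = 0.15117695
    denominator = 1 - (-0.515793)(-0.3972) - (-0.298573)(-0.0937) = 0.76715064
  phi_33 = 0.15117695 / 0.76715064 = 0.1971.
Therefore phi_{33} = 0.1971.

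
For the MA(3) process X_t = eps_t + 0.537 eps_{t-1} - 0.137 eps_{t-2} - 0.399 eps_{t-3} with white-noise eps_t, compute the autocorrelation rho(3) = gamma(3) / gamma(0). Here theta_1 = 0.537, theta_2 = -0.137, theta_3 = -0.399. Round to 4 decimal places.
\rho(3) = -0.2721

For an MA(q) process with theta_0 = 1, the autocovariance is
  gamma(k) = sigma^2 * sum_{i=0..q-k} theta_i * theta_{i+k},
and rho(k) = gamma(k) / gamma(0). Sigma^2 cancels.
  numerator   = (1)*(-0.399) = -0.399.
  denominator = (1)^2 + (0.537)^2 + (-0.137)^2 + (-0.399)^2 = 1.466339.
  rho(3) = -0.399 / 1.466339 = -0.2721.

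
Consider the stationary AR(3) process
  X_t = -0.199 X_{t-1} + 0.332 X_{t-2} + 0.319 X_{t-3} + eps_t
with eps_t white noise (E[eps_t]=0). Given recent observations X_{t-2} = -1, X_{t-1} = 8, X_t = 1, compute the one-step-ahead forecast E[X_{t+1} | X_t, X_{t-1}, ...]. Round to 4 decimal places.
E[X_{t+1} \mid \mathcal F_t] = 2.1380

For an AR(p) model X_t = c + sum_i phi_i X_{t-i} + eps_t, the
one-step-ahead conditional mean is
  E[X_{t+1} | X_t, ...] = c + sum_i phi_i X_{t+1-i}.
Substitute known values:
  E[X_{t+1} | ...] = (-0.199) * (1) + (0.332) * (8) + (0.319) * (-1)
                   = 2.1380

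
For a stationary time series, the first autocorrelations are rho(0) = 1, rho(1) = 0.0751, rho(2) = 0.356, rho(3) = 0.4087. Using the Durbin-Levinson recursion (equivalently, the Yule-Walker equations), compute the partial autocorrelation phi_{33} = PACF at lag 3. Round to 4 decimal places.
\phi_{33} = 0.4190

The PACF at lag k is phi_{kk}, the last component of the solution
to the Yule-Walker system G_k phi = r_k where
  (G_k)_{ij} = rho(|i - j|), (r_k)_i = rho(i), i,j = 1..k.
Equivalently, Durbin-Levinson gives phi_{kk} iteratively:
  phi_{11} = rho(1)
  phi_{kk} = [rho(k) - sum_{j=1..k-1} phi_{k-1,j} rho(k-j)]
            / [1 - sum_{j=1..k-1} phi_{k-1,j} rho(j)],
  phi_{k,j} = phi_{k-1,j} - phi_{kk} phi_{k-1,k-j},  j = 1..k-1.
Step k = 1:
  phi_11 = rho(1) = 0.0751.
Step k = 2:
  phi_22 = [rho(2) - phi_11 rho(1)] / [1 - phi_11 rho(1)] = [0.356 - (0.0751)(0.0751)] / [1 - (0.0751)(0.0751)]
         = 0.35035999 / 0.99435999 = 0.352347.
  Update: phi_21 = phi_11 - phi_22 phi_11 = 0.0751 - (0.352347)(0.0751) = 0.048639.
Step k = 3:
  phi_33 = [rho(3) - phi_21 rho(2) - phi_22 rho(1)] / [1 - phi_21 rho(1) - phi_22 rho(2)]
    numerator   = 0.4087 - (0.048639)(0.356) - (0.352347)(0.0751) = 0.36492334
    denominator = 1 - (0.048639)(0.0751) - (0.352347)(0.356) = 0.87091162
  phi_33 = 0.36492334 / 0.87091162 = 0.419.
Therefore phi_{33} = 0.4190.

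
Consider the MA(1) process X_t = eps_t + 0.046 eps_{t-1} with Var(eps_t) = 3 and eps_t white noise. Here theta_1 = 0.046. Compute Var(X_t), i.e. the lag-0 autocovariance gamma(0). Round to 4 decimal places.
\gamma(0) = 3.0063

For an MA(q) process X_t = eps_t + sum_i theta_i eps_{t-i} with
Var(eps_t) = sigma^2, the variance is
  gamma(0) = sigma^2 * (1 + sum_i theta_i^2).
  sum_i theta_i^2 = (0.046)^2 = 0.002116.
  gamma(0) = 3 * (1 + 0.002116) = 3 * 1.002116 = 3.006348, which rounds to 3.0063.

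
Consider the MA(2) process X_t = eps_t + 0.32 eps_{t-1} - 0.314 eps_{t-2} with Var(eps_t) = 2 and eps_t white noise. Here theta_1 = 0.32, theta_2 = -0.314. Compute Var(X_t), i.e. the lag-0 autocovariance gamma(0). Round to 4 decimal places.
\gamma(0) = 2.4020

For an MA(q) process X_t = eps_t + sum_i theta_i eps_{t-i} with
Var(eps_t) = sigma^2, the variance is
  gamma(0) = sigma^2 * (1 + sum_i theta_i^2).
  sum_i theta_i^2 = (0.32)^2 + (-0.314)^2 = 0.1024 + 0.098596 = 0.200996.
  gamma(0) = 2 * (1 + 0.200996) = 2 * 1.200996 = 2.401992, which rounds to 2.4020.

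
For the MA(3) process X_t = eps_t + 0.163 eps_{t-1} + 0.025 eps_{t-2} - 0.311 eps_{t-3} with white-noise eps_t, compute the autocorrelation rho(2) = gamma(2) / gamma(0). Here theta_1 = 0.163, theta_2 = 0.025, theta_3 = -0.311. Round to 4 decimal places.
\rho(2) = -0.0229

For an MA(q) process with theta_0 = 1, the autocovariance is
  gamma(k) = sigma^2 * sum_{i=0..q-k} theta_i * theta_{i+k},
and rho(k) = gamma(k) / gamma(0). Sigma^2 cancels.
  numerator   = (1)*(0.025) + (0.163)*(-0.311) = -0.025693.
  denominator = (1)^2 + (0.163)^2 + (0.025)^2 + (-0.311)^2 = 1.123915.
  rho(2) = -0.025693 / 1.123915 = -0.0229.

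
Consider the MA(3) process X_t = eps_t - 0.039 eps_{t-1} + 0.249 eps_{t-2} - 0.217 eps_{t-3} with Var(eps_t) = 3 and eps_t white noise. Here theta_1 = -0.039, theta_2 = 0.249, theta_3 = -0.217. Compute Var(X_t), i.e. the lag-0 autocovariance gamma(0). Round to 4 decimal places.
\gamma(0) = 3.3318

For an MA(q) process X_t = eps_t + sum_i theta_i eps_{t-i} with
Var(eps_t) = sigma^2, the variance is
  gamma(0) = sigma^2 * (1 + sum_i theta_i^2).
  sum_i theta_i^2 = (-0.039)^2 + (0.249)^2 + (-0.217)^2 = 0.001521 + 0.062001 + 0.047089 = 0.110611.
  gamma(0) = 3 * (1 + 0.110611) = 3 * 1.110611 = 3.331833, which rounds to 3.3318.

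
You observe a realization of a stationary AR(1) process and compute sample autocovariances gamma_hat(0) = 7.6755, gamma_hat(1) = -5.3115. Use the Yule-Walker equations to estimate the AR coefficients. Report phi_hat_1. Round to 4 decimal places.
\hat\phi_{1} = -0.6920

The Yule-Walker equations for an AR(p) process read, in matrix form,
  Gamma_p phi = r_p,   with   (Gamma_p)_{ij} = gamma(|i - j|),
                       (r_p)_i = gamma(i),   i,j = 1..p.
Substitute the sample gammas (Toeplitz matrix and right-hand side of size 1):
  Gamma_p = [[7.6755]]
  r_p     = [-5.3115]
With p = 1 this is the single equation gamma(0) phi_1 = gamma(1):
  phi_hat_1 = gamma(1) / gamma(0) = -5.3115 / 7.6755 = -0.6920.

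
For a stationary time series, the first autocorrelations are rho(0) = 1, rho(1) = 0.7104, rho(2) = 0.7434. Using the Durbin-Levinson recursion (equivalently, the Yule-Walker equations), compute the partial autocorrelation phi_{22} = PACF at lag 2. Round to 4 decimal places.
\phi_{22} = 0.4820

The PACF at lag k is phi_{kk}, the last component of the solution
to the Yule-Walker system G_k phi = r_k where
  (G_k)_{ij} = rho(|i - j|), (r_k)_i = rho(i), i,j = 1..k.
Equivalently, Durbin-Levinson gives phi_{kk} iteratively:
  phi_{11} = rho(1)
  phi_{kk} = [rho(k) - sum_{j=1..k-1} phi_{k-1,j} rho(k-j)]
            / [1 - sum_{j=1..k-1} phi_{k-1,j} rho(j)],
  phi_{k,j} = phi_{k-1,j} - phi_{kk} phi_{k-1,k-j},  j = 1..k-1.
Step k = 1:
  phi_11 = rho(1) = 0.7104.
Step k = 2:
  phi_22 = [rho(2) - phi_11 rho(1)] / [1 - phi_11 rho(1)] = [0.7434 - (0.7104)(0.7104)] / [1 - (0.7104)(0.7104)]
         = 0.23873184 / 0.49533184 = 0.482.
Therefore phi_{22} = 0.4820.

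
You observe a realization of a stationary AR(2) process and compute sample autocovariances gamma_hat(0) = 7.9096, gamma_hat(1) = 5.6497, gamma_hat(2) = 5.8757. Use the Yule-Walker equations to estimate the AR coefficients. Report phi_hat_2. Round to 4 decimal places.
\hat\phi_{2} = 0.4750

The Yule-Walker equations for an AR(p) process read, in matrix form,
  Gamma_p phi = r_p,   with   (Gamma_p)_{ij} = gamma(|i - j|),
                       (r_p)_i = gamma(i),   i,j = 1..p.
Substitute the sample gammas (Toeplitz matrix and right-hand side of size 2):
  Gamma_p = [[7.9096, 5.6497], [5.6497, 7.9096]]
  r_p     = [5.6497, 5.8757]
Written out:
  7.9096 phi_1 + 5.6497 phi_2 = 5.6497
  5.6497 phi_1 + 7.9096 phi_2 = 5.8757
Solve by Cramer's rule:
  det = gamma(0)^2 - gamma(1)^2 = (7.9096)^2 - (5.6497)^2 = 62.56177216 - 31.91911009 = 30.64266207
  phi_hat_1 = [gamma(1) gamma(0) - gamma(1) gamma(2)] / det = [(5.6497)(7.9096) - (5.6497)(5.8757)] / 30.64266207 = 11.49092483 / 30.64266207 = 0.375
  phi_hat_2 = [gamma(0) gamma(2) - gamma(1)^2] / det = [(7.9096)(5.8757) - (5.6497)^2] / 30.64266207 = 14.55532663 / 30.64266207 = 0.475
So phi_hat = [0.3750, 0.4750].
Therefore phi_hat_2 = 0.4750.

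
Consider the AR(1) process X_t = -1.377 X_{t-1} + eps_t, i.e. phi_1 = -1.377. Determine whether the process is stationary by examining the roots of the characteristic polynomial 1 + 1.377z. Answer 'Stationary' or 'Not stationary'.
\text{Not stationary}

The AR(p) characteristic polynomial is P(z) = 1 + 1.377z.
Stationarity requires all roots to lie outside the unit circle, i.e. |z| > 1 for every root.
This is linear in z: 1 + (1.377) z = 0  =>  z = -1/(1.377) = -0.726216,  |z| = 0.726216.
Moduli of all roots: 0.7262.
All moduli strictly greater than 1? No.
Verdict: Not stationary.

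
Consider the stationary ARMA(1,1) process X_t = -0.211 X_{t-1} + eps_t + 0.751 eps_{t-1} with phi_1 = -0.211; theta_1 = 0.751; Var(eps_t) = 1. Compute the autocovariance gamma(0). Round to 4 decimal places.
\gamma(0) = 1.3052

Multiply the model equation by X_{t-k} and take expectations. With theta_0 = psi_0 = 1 and psi_j the MA(infinity) weights, this gives
  gamma(k) - sum_i phi_i gamma(k-i) = c_k,
  c_k = sigma^2 * sum_{j=k..q} theta_j psi_{j-k}   (c_k = 0 for k > q),
using gamma(-m) = gamma(m).
psi-weights needed (psi_j = theta_j + sum_i phi_i psi_{j-i}):
  psi_1 = theta_1 + phi_1 = 0.751 + (-0.211) = 0.54
Right-hand sides:
  c_0 = sigma^2 (1 + theta_1 psi_1) = 1 * (1 + (0.751)(0.54)) = 1 * 1.40554 = 1.40554
  c_1 = sigma^2 theta_1 = 1 * (0.751) = 0.751
  c_2 = 0
Equations for k = 0 and k = 1 (AR order 1):
  gamma(0) = phi_1 gamma(1) + c_0
  gamma(1) = phi_1 gamma(0) + c_1
Substituting the second into the first: gamma(0) (1 - phi_1^2) = c_0 + phi_1 c_1, so
  gamma(0) = (c_0 + phi_1 c_1) / (1 - phi_1^2) = (1.40554 + (-0.211)(0.751)) / (1 - (-0.211)^2) = 1.247079 / 0.955479 = 1.305187.
Therefore gamma(0) = 1.3052 (to 4 decimal places).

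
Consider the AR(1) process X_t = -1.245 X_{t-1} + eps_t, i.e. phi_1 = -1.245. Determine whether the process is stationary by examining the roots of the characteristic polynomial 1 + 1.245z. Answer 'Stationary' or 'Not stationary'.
\text{Not stationary}

The AR(p) characteristic polynomial is P(z) = 1 + 1.245z.
Stationarity requires all roots to lie outside the unit circle, i.e. |z| > 1 for every root.
This is linear in z: 1 + (1.245) z = 0  =>  z = -1/(1.245) = -0.803213,  |z| = 0.803213.
Moduli of all roots: 0.8032.
All moduli strictly greater than 1? No.
Verdict: Not stationary.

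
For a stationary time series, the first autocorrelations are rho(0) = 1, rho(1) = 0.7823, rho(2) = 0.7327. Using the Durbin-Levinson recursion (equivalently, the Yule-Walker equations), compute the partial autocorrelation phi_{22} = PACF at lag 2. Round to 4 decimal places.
\phi_{22} = 0.3111

The PACF at lag k is phi_{kk}, the last component of the solution
to the Yule-Walker system G_k phi = r_k where
  (G_k)_{ij} = rho(|i - j|), (r_k)_i = rho(i), i,j = 1..k.
Equivalently, Durbin-Levinson gives phi_{kk} iteratively:
  phi_{11} = rho(1)
  phi_{kk} = [rho(k) - sum_{j=1..k-1} phi_{k-1,j} rho(k-j)]
            / [1 - sum_{j=1..k-1} phi_{k-1,j} rho(j)],
  phi_{k,j} = phi_{k-1,j} - phi_{kk} phi_{k-1,k-j},  j = 1..k-1.
Step k = 1:
  phi_11 = rho(1) = 0.7823.
Step k = 2:
  phi_22 = [rho(2) - phi_11 rho(1)] / [1 - phi_11 rho(1)] = [0.7327 - (0.7823)(0.7823)] / [1 - (0.7823)(0.7823)]
         = 0.12070671 / 0.38800671 = 0.3111.
Therefore phi_{22} = 0.3111.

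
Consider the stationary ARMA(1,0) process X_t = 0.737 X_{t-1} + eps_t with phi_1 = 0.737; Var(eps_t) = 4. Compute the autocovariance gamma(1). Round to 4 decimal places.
\gamma(1) = 6.4532

Multiply the model equation by X_{t-k} and take expectations. With theta_0 = psi_0 = 1 and psi_j the MA(infinity) weights, this gives
  gamma(k) - sum_i phi_i gamma(k-i) = c_k,
  c_k = sigma^2 * sum_{j=k..q} theta_j psi_{j-k}   (c_k = 0 for k > q),
using gamma(-m) = gamma(m).
Pure AR (q = 0): c_0 = sigma^2 = 4, c_k = 0 for k >= 1.
Equations for k = 0 and k = 1 (AR order 1):
  gamma(0) = phi_1 gamma(1) + c_0
  gamma(1) = phi_1 gamma(0) + c_1
Substituting the second into the first: gamma(0) (1 - phi_1^2) = c_0 + phi_1 c_1, so
  gamma(0) = c_0 / (1 - phi_1^2) = 4 / (1 - (0.737)^2) = 4 / 0.456831 = 8.755973.
  gamma(1) = phi_1 gamma(0) = (0.737)(8.755973) = 6.453152.
Therefore gamma(1) = 6.4532 (to 4 decimal places).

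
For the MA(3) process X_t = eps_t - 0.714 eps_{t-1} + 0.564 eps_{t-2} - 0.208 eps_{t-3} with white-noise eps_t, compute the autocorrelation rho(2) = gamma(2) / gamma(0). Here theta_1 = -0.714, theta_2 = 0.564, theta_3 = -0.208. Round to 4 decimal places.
\rho(2) = 0.3808

For an MA(q) process with theta_0 = 1, the autocovariance is
  gamma(k) = sigma^2 * sum_{i=0..q-k} theta_i * theta_{i+k},
and rho(k) = gamma(k) / gamma(0). Sigma^2 cancels.
  numerator   = (1)*(0.564) + (-0.714)*(-0.208) = 0.712512.
  denominator = (1)^2 + (-0.714)^2 + (0.564)^2 + (-0.208)^2 = 1.871156.
  rho(2) = 0.712512 / 1.871156 = 0.3808.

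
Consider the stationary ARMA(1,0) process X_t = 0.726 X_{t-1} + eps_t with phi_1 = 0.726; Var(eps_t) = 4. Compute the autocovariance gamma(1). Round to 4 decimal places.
\gamma(1) = 6.1405

Multiply the model equation by X_{t-k} and take expectations. With theta_0 = psi_0 = 1 and psi_j the MA(infinity) weights, this gives
  gamma(k) - sum_i phi_i gamma(k-i) = c_k,
  c_k = sigma^2 * sum_{j=k..q} theta_j psi_{j-k}   (c_k = 0 for k > q),
using gamma(-m) = gamma(m).
Pure AR (q = 0): c_0 = sigma^2 = 4, c_k = 0 for k >= 1.
Equations for k = 0 and k = 1 (AR order 1):
  gamma(0) = phi_1 gamma(1) + c_0
  gamma(1) = phi_1 gamma(0) + c_1
Substituting the second into the first: gamma(0) (1 - phi_1^2) = c_0 + phi_1 c_1, so
  gamma(0) = c_0 / (1 - phi_1^2) = 4 / (1 - (0.726)^2) = 4 / 0.472924 = 8.458019.
  gamma(1) = phi_1 gamma(0) = (0.726)(8.458019) = 6.140522.
Therefore gamma(1) = 6.1405 (to 4 decimal places).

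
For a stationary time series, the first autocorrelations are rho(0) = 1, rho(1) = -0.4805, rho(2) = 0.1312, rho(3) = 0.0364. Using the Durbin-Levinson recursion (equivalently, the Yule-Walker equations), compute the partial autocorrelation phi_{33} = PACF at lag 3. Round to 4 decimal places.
\phi_{33} = 0.0600

The PACF at lag k is phi_{kk}, the last component of the solution
to the Yule-Walker system G_k phi = r_k where
  (G_k)_{ij} = rho(|i - j|), (r_k)_i = rho(i), i,j = 1..k.
Equivalently, Durbin-Levinson gives phi_{kk} iteratively:
  phi_{11} = rho(1)
  phi_{kk} = [rho(k) - sum_{j=1..k-1} phi_{k-1,j} rho(k-j)]
            / [1 - sum_{j=1..k-1} phi_{k-1,j} rho(j)],
  phi_{k,j} = phi_{k-1,j} - phi_{kk} phi_{k-1,k-j},  j = 1..k-1.
Step k = 1:
  phi_11 = rho(1) = -0.4805.
Step k = 2:
  phi_22 = [rho(2) - phi_11 rho(1)] / [1 - phi_11 rho(1)] = [0.1312 - (-0.4805)(-0.4805)] / [1 - (-0.4805)(-0.4805)]
         = -0.09968025 / 0.76911975 = -0.129603.
  Update: phi_21 = phi_11 - phi_22 phi_11 = -0.4805 - (-0.129603)(-0.4805) = -0.542774.
Step k = 3:
  phi_33 = [rho(3) - phi_21 rho(2) - phi_22 rho(1)] / [1 - phi_21 rho(1) - phi_22 rho(2)]
    numerator   = 0.0364 - (-0.542774)(0.1312) - (-0.129603)(-0.4805) = 0.04533773
    denominator = 1 - (-0.542774)(-0.4805) - (-0.129603)(0.1312) = 0.75620089
  phi_33 = 0.04533773 / 0.75620089 = 0.06.
Therefore phi_{33} = 0.0600.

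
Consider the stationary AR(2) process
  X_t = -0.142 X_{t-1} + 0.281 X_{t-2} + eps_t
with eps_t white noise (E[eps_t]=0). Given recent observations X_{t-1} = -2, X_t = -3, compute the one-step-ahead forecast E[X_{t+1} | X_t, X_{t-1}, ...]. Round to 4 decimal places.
E[X_{t+1} \mid \mathcal F_t] = -0.1360

For an AR(p) model X_t = c + sum_i phi_i X_{t-i} + eps_t, the
one-step-ahead conditional mean is
  E[X_{t+1} | X_t, ...] = c + sum_i phi_i X_{t+1-i}.
Substitute known values:
  E[X_{t+1} | ...] = (-0.142) * (-3) + (0.281) * (-2)
                   = -0.1360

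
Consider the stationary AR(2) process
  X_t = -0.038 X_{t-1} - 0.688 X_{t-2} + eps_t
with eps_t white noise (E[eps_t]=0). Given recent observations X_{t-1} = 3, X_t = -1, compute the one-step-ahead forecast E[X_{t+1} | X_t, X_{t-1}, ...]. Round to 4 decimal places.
E[X_{t+1} \mid \mathcal F_t] = -2.0260

For an AR(p) model X_t = c + sum_i phi_i X_{t-i} + eps_t, the
one-step-ahead conditional mean is
  E[X_{t+1} | X_t, ...] = c + sum_i phi_i X_{t+1-i}.
Substitute known values:
  E[X_{t+1} | ...] = (-0.038) * (-1) + (-0.688) * (3)
                   = -2.0260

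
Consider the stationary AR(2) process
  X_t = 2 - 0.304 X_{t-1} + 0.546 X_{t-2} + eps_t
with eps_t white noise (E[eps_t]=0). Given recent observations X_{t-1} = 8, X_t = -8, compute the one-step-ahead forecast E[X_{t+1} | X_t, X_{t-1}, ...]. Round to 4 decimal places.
E[X_{t+1} \mid \mathcal F_t] = 8.8000

For an AR(p) model X_t = c + sum_i phi_i X_{t-i} + eps_t, the
one-step-ahead conditional mean is
  E[X_{t+1} | X_t, ...] = c + sum_i phi_i X_{t+1-i}.
Substitute known values:
  E[X_{t+1} | ...] = 2 + (-0.304) * (-8) + (0.546) * (8)
                   = 8.8000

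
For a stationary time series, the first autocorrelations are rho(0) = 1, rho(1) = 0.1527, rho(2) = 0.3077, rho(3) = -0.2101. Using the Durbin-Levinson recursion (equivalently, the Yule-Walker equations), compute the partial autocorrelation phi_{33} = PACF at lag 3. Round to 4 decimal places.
\phi_{33} = -0.3220

The PACF at lag k is phi_{kk}, the last component of the solution
to the Yule-Walker system G_k phi = r_k where
  (G_k)_{ij} = rho(|i - j|), (r_k)_i = rho(i), i,j = 1..k.
Equivalently, Durbin-Levinson gives phi_{kk} iteratively:
  phi_{11} = rho(1)
  phi_{kk} = [rho(k) - sum_{j=1..k-1} phi_{k-1,j} rho(k-j)]
            / [1 - sum_{j=1..k-1} phi_{k-1,j} rho(j)],
  phi_{k,j} = phi_{k-1,j} - phi_{kk} phi_{k-1,k-j},  j = 1..k-1.
Step k = 1:
  phi_11 = rho(1) = 0.1527.
Step k = 2:
  phi_22 = [rho(2) - phi_11 rho(1)] / [1 - phi_11 rho(1)] = [0.3077 - (0.1527)(0.1527)] / [1 - (0.1527)(0.1527)]
         = 0.28438271 / 0.97668271 = 0.291172.
  Update: phi_21 = phi_11 - phi_22 phi_11 = 0.1527 - (0.291172)(0.1527) = 0.108238.
Step k = 3:
  phi_33 = [rho(3) - phi_21 rho(2) - phi_22 rho(1)] / [1 - phi_21 rho(1) - phi_22 rho(2)]
    numerator   = -0.2101 - (0.108238)(0.3077) - (0.291172)(0.1527) = -0.28786681
    denominator = 1 - (0.108238)(0.1527) - (0.291172)(0.3077) = 0.89387841
  phi_33 = -0.28786681 / 0.89387841 = -0.322.
Therefore phi_{33} = -0.3220.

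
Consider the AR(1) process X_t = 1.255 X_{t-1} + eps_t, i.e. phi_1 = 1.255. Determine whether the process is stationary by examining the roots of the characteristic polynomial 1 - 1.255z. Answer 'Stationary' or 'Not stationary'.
\text{Not stationary}

The AR(p) characteristic polynomial is P(z) = 1 - 1.255z.
Stationarity requires all roots to lie outside the unit circle, i.e. |z| > 1 for every root.
This is linear in z: 1 + (-1.255) z = 0  =>  z = -1/(-1.255) = 0.796813,  |z| = 0.796813.
Moduli of all roots: 0.7968.
All moduli strictly greater than 1? No.
Verdict: Not stationary.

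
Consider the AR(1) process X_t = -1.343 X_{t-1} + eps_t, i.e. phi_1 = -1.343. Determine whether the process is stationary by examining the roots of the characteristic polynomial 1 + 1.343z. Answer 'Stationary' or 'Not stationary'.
\text{Not stationary}

The AR(p) characteristic polynomial is P(z) = 1 + 1.343z.
Stationarity requires all roots to lie outside the unit circle, i.e. |z| > 1 for every root.
This is linear in z: 1 + (1.343) z = 0  =>  z = -1/(1.343) = -0.744602,  |z| = 0.744602.
Moduli of all roots: 0.7446.
All moduli strictly greater than 1? No.
Verdict: Not stationary.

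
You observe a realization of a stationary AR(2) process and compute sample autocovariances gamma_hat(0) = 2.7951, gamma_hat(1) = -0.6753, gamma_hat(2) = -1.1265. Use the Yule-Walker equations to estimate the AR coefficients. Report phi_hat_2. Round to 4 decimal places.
\hat\phi_{2} = -0.4900

The Yule-Walker equations for an AR(p) process read, in matrix form,
  Gamma_p phi = r_p,   with   (Gamma_p)_{ij} = gamma(|i - j|),
                       (r_p)_i = gamma(i),   i,j = 1..p.
Substitute the sample gammas (Toeplitz matrix and right-hand side of size 2):
  Gamma_p = [[2.7951, -0.6753], [-0.6753, 2.7951]]
  r_p     = [-0.6753, -1.1265]
Written out:
  2.7951 phi_1 - 0.6753 phi_2 = -0.6753
  -0.6753 phi_1 + 2.7951 phi_2 = -1.1265
Solve by Cramer's rule:
  det = gamma(0)^2 - gamma(1)^2 = (2.7951)^2 - (-0.6753)^2 = 7.81258401 - 0.45603009 = 7.35655392
  phi_hat_1 = [gamma(1) gamma(0) - gamma(1) gamma(2)] / det = [(-0.6753)(2.7951) - (-0.6753)(-1.1265)] / 7.35655392 = -2.64825648 / 7.35655392 = -0.36
  phi_hat_2 = [gamma(0) gamma(2) - gamma(1)^2] / det = [(2.7951)(-1.1265) - (-0.6753)^2] / 7.35655392 = -3.60471024 / 7.35655392 = -0.49
So phi_hat = [-0.3600, -0.4900].
Therefore phi_hat_2 = -0.4900.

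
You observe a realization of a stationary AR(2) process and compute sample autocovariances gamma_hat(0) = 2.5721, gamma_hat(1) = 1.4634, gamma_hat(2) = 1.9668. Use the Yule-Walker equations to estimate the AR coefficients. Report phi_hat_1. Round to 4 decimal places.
\hat\phi_{1} = 0.1980

The Yule-Walker equations for an AR(p) process read, in matrix form,
  Gamma_p phi = r_p,   with   (Gamma_p)_{ij} = gamma(|i - j|),
                       (r_p)_i = gamma(i),   i,j = 1..p.
Substitute the sample gammas (Toeplitz matrix and right-hand side of size 2):
  Gamma_p = [[2.5721, 1.4634], [1.4634, 2.5721]]
  r_p     = [1.4634, 1.9668]
Written out:
  2.5721 phi_1 + 1.4634 phi_2 = 1.4634
  1.4634 phi_1 + 2.5721 phi_2 = 1.9668
Solve by Cramer's rule:
  det = gamma(0)^2 - gamma(1)^2 = (2.5721)^2 - (1.4634)^2 = 6.61569841 - 2.14153956 = 4.47415885
  phi_hat_1 = [gamma(1) gamma(0) - gamma(1) gamma(2)] / det = [(1.4634)(2.5721) - (1.4634)(1.9668)] / 4.47415885 = 0.88579602 / 4.47415885 = 0.198
  phi_hat_2 = [gamma(0) gamma(2) - gamma(1)^2] / det = [(2.5721)(1.9668) - (1.4634)^2] / 4.47415885 = 2.91726672 / 4.47415885 = 0.652
So phi_hat = [0.1980, 0.6520].
Therefore phi_hat_1 = 0.1980.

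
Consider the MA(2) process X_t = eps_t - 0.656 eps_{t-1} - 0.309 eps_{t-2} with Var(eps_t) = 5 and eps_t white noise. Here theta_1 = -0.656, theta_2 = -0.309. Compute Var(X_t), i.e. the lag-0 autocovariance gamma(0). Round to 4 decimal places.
\gamma(0) = 7.6291

For an MA(q) process X_t = eps_t + sum_i theta_i eps_{t-i} with
Var(eps_t) = sigma^2, the variance is
  gamma(0) = sigma^2 * (1 + sum_i theta_i^2).
  sum_i theta_i^2 = (-0.656)^2 + (-0.309)^2 = 0.430336 + 0.095481 = 0.525817.
  gamma(0) = 5 * (1 + 0.525817) = 5 * 1.525817 = 7.629085, which rounds to 7.6291.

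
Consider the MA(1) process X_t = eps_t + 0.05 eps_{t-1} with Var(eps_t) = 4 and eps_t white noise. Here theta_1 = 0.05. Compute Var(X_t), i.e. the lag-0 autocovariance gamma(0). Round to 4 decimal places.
\gamma(0) = 4.0100

For an MA(q) process X_t = eps_t + sum_i theta_i eps_{t-i} with
Var(eps_t) = sigma^2, the variance is
  gamma(0) = sigma^2 * (1 + sum_i theta_i^2).
  sum_i theta_i^2 = (0.05)^2 = 0.0025.
  gamma(0) = 4 * (1 + 0.0025) = 4 * 1.0025 = 4.01, which rounds to 4.0100.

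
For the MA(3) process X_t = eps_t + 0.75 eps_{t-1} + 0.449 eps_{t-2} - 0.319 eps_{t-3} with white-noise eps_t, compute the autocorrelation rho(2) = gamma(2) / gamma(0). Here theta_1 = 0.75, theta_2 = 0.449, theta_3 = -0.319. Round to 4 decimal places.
\rho(2) = 0.1124

For an MA(q) process with theta_0 = 1, the autocovariance is
  gamma(k) = sigma^2 * sum_{i=0..q-k} theta_i * theta_{i+k},
and rho(k) = gamma(k) / gamma(0). Sigma^2 cancels.
  numerator   = (1)*(0.449) + (0.75)*(-0.319) = 0.20975.
  denominator = (1)^2 + (0.75)^2 + (0.449)^2 + (-0.319)^2 = 1.865862.
  rho(2) = 0.20975 / 1.865862 = 0.1124.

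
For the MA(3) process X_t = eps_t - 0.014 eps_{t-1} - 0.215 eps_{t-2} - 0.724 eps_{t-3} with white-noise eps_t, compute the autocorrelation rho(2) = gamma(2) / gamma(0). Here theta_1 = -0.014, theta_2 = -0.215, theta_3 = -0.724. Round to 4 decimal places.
\rho(2) = -0.1304

For an MA(q) process with theta_0 = 1, the autocovariance is
  gamma(k) = sigma^2 * sum_{i=0..q-k} theta_i * theta_{i+k},
and rho(k) = gamma(k) / gamma(0). Sigma^2 cancels.
  numerator   = (1)*(-0.215) + (-0.014)*(-0.724) = -0.204864.
  denominator = (1)^2 + (-0.014)^2 + (-0.215)^2 + (-0.724)^2 = 1.570597.
  rho(2) = -0.204864 / 1.570597 = -0.1304.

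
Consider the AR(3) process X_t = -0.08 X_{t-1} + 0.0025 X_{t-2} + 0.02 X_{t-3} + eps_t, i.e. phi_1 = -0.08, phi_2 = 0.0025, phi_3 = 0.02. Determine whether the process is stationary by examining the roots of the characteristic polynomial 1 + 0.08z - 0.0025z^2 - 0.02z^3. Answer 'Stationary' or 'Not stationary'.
\text{Stationary}

The AR(p) characteristic polynomial is P(z) = 1 + 0.08z - 0.0025z^2 - 0.02z^3.
Stationarity requires all roots to lie outside the unit circle, i.e. |z| > 1 for every root.
Degree 3: look for a simple real root z0 first, then factor out (1 - z/z0) and solve the remaining quadratic.
Testing z0 = 4: P(4) = 1 + (0.08)(4) + (-0.0025)(4)^2 + (-0.02)(4)^3
  = 1 + (0.32) + (-0.04) + (-1.28) = 0.  So z_0 = 4 is a root, |z_0| = 4.
Divide out the factor (1 - 0.25 z) = (1 - z/z0) (since 1/z0 = 0.25):
  P(z) = (1 - 0.25 z)(1 + (0.33) z + (0.08) z^2)
  [check: z-coef 0.33 - (0.25) = 0.08; z^2-coef 0.08 - (0.25)(0.33) = -0.0025; z^3-coef -(0.25)(0.08) = -0.02.]
Remaining roots from the quadratic factor 1 + (0.33) z + (0.08) z^2:
  Set 1 + (0.33) z + (0.08) z^2 = 0, i.e. a z^2 + b z + c = 0 with a = 0.08, b = 0.33, c = 1.
  Discriminant D = b^2 - 4ac = (0.33)^2 - 4*(0.08)*1 = 0.1089 - (0.32) = -0.2111.
  D < 0, so the roots are the complex-conjugate pair z = (-b +/- i sqrt(-D)) / (2a) = -2.0625 +/- 2.8716i.
  For a conjugate pair |z|^2 = z * conj(z) = (product of roots) = c/a = 1/(0.08) = 12.5, so |z| = sqrt(12.5) = 3.5355 for both roots.
Moduli of all roots: 4.0000, 3.5355, 3.5355.
All moduli strictly greater than 1? Yes.
Verdict: Stationary.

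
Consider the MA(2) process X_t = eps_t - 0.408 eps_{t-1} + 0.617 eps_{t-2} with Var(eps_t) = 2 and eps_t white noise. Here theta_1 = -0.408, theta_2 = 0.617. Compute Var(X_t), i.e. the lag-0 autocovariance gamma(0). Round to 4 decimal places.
\gamma(0) = 3.0943

For an MA(q) process X_t = eps_t + sum_i theta_i eps_{t-i} with
Var(eps_t) = sigma^2, the variance is
  gamma(0) = sigma^2 * (1 + sum_i theta_i^2).
  sum_i theta_i^2 = (-0.408)^2 + (0.617)^2 = 0.166464 + 0.380689 = 0.547153.
  gamma(0) = 2 * (1 + 0.547153) = 2 * 1.547153 = 3.094306, which rounds to 3.0943.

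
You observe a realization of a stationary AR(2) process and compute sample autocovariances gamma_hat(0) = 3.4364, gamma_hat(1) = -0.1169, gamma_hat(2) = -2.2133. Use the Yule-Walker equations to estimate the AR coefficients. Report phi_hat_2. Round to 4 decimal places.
\hat\phi_{2} = -0.6460

The Yule-Walker equations for an AR(p) process read, in matrix form,
  Gamma_p phi = r_p,   with   (Gamma_p)_{ij} = gamma(|i - j|),
                       (r_p)_i = gamma(i),   i,j = 1..p.
Substitute the sample gammas (Toeplitz matrix and right-hand side of size 2):
  Gamma_p = [[3.4364, -0.1169], [-0.1169, 3.4364]]
  r_p     = [-0.1169, -2.2133]
Written out:
  3.4364 phi_1 - 0.1169 phi_2 = -0.1169
  -0.1169 phi_1 + 3.4364 phi_2 = -2.2133
Solve by Cramer's rule:
  det = gamma(0)^2 - gamma(1)^2 = (3.4364)^2 - (-0.1169)^2 = 11.80884496 - 0.01366561 = 11.79517935
  phi_hat_1 = [gamma(1) gamma(0) - gamma(1) gamma(2)] / det = [(-0.1169)(3.4364) - (-0.1169)(-2.2133)] / 11.79517935 = -0.66044993 / 11.79517935 = -0.056
  phi_hat_2 = [gamma(0) gamma(2) - gamma(1)^2] / det = [(3.4364)(-2.2133) - (-0.1169)^2] / 11.79517935 = -7.61944973 / 11.79517935 = -0.646
So phi_hat = [-0.0560, -0.6460].
Therefore phi_hat_2 = -0.6460.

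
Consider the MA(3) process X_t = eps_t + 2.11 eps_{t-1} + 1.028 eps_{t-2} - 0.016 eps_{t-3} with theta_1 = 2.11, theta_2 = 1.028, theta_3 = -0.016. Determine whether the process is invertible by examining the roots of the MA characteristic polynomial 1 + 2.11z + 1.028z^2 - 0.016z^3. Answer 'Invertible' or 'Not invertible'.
\text{Not invertible}

The MA(q) characteristic polynomial is P(z) = 1 + 2.11z + 1.028z^2 - 0.016z^3.
Invertibility requires all roots to lie outside the unit circle, i.e. |z| > 1 for every root.
Degree 3: look for a simple real root z0 first, then factor out (1 - z/z0) and solve the remaining quadratic.
Testing z0 = -1.25: P(-1.25) = 1 + (2.11)(-1.25) + (1.028)(-1.25)^2 + (-0.016)(-1.25)^3
  = 1 + (-2.6375) + (1.60625) + (0.03125) = 0.  So z_0 = -1.25 is a root, |z_0| = 1.25.
Divide out the factor (1 + 0.8 z) = (1 - z/z0) (since 1/z0 = -0.8):
  P(z) = (1 + 0.8 z)(1 + (1.31) z + (-0.02) z^2)
  [check: z-coef 1.31 - (-0.8) = 2.11; z^2-coef -0.02 - (-0.8)(1.31) = 1.028; z^3-coef -(-0.8)(-0.02) = -0.016.]
Remaining roots from the quadratic factor 1 + (1.31) z + (-0.02) z^2:
  Set 1 + (1.31) z + (-0.02) z^2 = 0, i.e. a z^2 + b z + c = 0 with a = -0.02, b = 1.31, c = 1.
  Discriminant D = b^2 - 4ac = (1.31)^2 - 4*(-0.02)*1 = 1.7161 - (-0.08) = 1.7961.
  D >= 0, so the roots are real: z = (-b +/- sqrt(D)) / (2a) = (-1.31 +/- 1.340187) / (-0.04).
    z_1 = (-1.31 + 1.340187) / (-0.04) = -0.7547,   |z_1| = 0.7547.
    z_2 = (-1.31 - 1.340187) / (-0.04) = 66.2547,   |z_2| = 66.2547.
Moduli of all roots: 1.2500, 0.7547, 66.2547.
All moduli strictly greater than 1? No.
Verdict: Not invertible.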